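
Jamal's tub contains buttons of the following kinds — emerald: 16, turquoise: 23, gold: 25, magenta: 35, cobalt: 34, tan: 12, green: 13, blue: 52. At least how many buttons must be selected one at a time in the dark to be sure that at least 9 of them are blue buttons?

In the worst case for collecting blue buttons, every non-blue button comes out first.
There are 16 + 23 + 25 + 35 + 34 + 12 + 13 = 158 non-blue buttons altogether.
After those, each further button must be blue, so 158 + 9 = 167 draws guarantee 9 blue buttons.

167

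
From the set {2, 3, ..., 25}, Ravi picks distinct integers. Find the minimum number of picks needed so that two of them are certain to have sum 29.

14

A set avoiding the sum 29 can contain at most one of each pair {x, 29−x}, plus the 2 elements whose complement lies outside the range.
The integers 2, …, 14 (13 of them) are such a set: any two sum to at least 2+3 = 5 and at most 13+14 = 27 < 29.
Pigeonhole: any 14th integer completes one of the 11 pairs, so 14 choices force a sum of 29.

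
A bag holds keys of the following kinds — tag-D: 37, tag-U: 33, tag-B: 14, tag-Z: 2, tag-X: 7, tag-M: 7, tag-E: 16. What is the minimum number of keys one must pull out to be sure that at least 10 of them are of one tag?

Pigeonhole: put each drawn key into a box by tag. The largest draw with every box below 10 takes min(count, 9) from each tag; tags with fewer than 9 contribute all they have.
Σ min(cᵢ, 9) = 9 + 9 + 9 + 2 + 7 + 7 + 9 = 52.
Draw number 52 + 1 = 53 must push one box to 10.

53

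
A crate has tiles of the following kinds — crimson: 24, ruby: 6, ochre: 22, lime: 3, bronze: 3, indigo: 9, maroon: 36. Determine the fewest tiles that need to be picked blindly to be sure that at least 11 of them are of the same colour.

52

An adversary could hand out at most 10 tiles per colour (4 colours run out sooner): 10 + 6 + 10 + 3 + 3 + 9 + 10 = 51 tiles and still no colour has 11.
One more tile lands in a colour already at 10, so 52 draws are enough and 51 are not.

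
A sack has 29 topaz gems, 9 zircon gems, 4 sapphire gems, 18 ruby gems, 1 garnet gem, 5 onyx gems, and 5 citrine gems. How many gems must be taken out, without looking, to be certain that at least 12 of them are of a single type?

47

Pigeonhole: put each drawn gem into a box by type. The largest draw with every box below 12 takes min(count, 11) from each type; types with fewer than 11 contribute all they have.
Σ min(cᵢ, 11) = 11 + 9 + 4 + 11 + 1 + 5 + 5 = 46.
Draw number 46 + 1 = 47 must push one box to 12.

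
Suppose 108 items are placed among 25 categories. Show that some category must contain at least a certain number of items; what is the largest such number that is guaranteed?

Pigeonhole: the 25 categories are the holes and the 108 items are the pigeons.
If every category held at most 4 items, the total would be at most 25 × 4 = 100, which is less than 108.
So some category holds at least ⌈108/25⌉ = 5 items.

5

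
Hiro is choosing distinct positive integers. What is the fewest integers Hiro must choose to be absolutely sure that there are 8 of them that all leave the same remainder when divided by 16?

By pigeonhole, the 16 residue classes mod 16 are the pigeonholes.
With 112 integers one could put 7 in each residue class and have no class reach 8.
The 113th integer pushes some class to 8, so 16·7 + 1 = 113.

113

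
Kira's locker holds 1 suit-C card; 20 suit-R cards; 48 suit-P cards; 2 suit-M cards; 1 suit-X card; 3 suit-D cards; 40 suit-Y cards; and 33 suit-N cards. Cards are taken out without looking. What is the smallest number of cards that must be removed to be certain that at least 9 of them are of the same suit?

Pigeonhole: put each drawn card into a box by suit. The largest draw with every box below 9 takes min(count, 8) from each suit; suits with fewer than 8 contribute all they have.
Σ min(cᵢ, 8) = 1 + 8 + 8 + 2 + 1 + 3 + 8 + 8 = 39.
Draw number 39 + 1 = 40 must push one box to 9.

40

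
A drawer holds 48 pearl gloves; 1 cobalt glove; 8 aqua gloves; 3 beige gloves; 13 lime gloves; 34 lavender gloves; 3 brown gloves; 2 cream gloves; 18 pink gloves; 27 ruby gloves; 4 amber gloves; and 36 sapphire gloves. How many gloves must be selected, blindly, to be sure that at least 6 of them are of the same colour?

49

Pigeonhole: the 12 colours are the holes; the gloves drawn are the pigeons.
To avoid 6 of any one colour, the worst case takes at most 5 of each colour, or every glove of a colour that has fewer than 5.
That gives 5 + 1 + 5 + 3 + 5 + 5 + 3 + 2 + 5 + 5 + 4 + 5 = 48 gloves with no colour reaching 6.
The next glove forces some colour to 6, so 48 + 1 = 49.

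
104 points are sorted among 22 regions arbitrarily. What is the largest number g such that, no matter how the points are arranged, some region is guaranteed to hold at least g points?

5

By the pigeonhole principle, the 22 regions are the holes and the 104 points are the pigeons.
If every region held at most 4 points, the total would be at most 22 × 4 = 88, which is less than 104.
So some region holds at least ⌈104/22⌉ = 5 points.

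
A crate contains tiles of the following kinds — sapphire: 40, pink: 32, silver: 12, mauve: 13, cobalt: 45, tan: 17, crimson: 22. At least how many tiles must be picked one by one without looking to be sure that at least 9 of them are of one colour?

57

The 7 colours are the holes; the tiles drawn are the pigeons.
To avoid 9 of any one colour, the worst case takes at most 8 of each colour.
That gives 8 + 8 + 8 + 8 + 8 + 8 + 8 = 56 tiles with no colour reaching 9.
The next tile forces some colour to 9, so 56 + 1 = 57.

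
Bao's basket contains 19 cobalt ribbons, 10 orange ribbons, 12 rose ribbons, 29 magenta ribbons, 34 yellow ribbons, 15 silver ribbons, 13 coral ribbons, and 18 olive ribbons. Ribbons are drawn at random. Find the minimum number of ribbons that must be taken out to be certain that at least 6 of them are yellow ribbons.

122

In the worst case for collecting yellow ribbons, every non-yellow ribbon comes out first.
There are 19 + 10 + 12 + 29 + 15 + 13 + 18 = 116 non-yellow ribbons altogether.
After those, each further ribbon must be yellow, so 116 + 6 = 122 draws guarantee 6 yellow ribbons.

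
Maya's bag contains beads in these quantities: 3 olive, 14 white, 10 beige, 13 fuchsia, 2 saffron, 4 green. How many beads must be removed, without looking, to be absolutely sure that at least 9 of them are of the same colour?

An adversary could hand out at most 8 beads per colour (olive, saffron, green run out sooner): 3 + 8 + 8 + 8 + 2 + 4 = 33 beads and still no colour has 9.
One more bead lands in a colour already at 8, so 34 draws are enough and 33 are not.

34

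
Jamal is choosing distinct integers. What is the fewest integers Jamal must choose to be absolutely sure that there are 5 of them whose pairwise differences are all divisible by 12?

Integers whose pairwise differences are multiples of 12 are exactly those sharing a remainder mod 12. By the pigeonhole principle, the 12 residue classes mod 12 are the pigeonholes.
With 48 integers one could put 4 in each residue class and have no class reach 5.
The 49th integer pushes some class to 5, so 12·4 + 1 = 49.

49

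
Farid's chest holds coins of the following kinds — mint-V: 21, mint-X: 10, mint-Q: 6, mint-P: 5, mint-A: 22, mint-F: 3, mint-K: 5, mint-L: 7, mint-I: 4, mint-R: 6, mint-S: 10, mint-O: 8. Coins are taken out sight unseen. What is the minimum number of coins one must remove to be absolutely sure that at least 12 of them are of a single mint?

87

By the pigeonhole principle, put each drawn coin into a box by mint. The largest draw with every box below 12 takes min(count, 11) from each mint; mints with fewer than 11 contribute all they have.
Σ min(cᵢ, 11) = 11 + 10 + 6 + 5 + 11 + 3 + 5 + 7 + 4 + 6 + 10 + 8 = 86.
Draw number 86 + 1 = 87 must push one box to 12.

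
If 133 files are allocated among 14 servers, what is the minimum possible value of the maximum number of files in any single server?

By the pigeonhole principle, the 14 servers are the holes and the 133 files are the pigeons.
If every server held at most 9 files, the total would be at most 14 × 9 = 126, which is less than 133.
So some server holds at least ⌈133/14⌉ = 10 files.

10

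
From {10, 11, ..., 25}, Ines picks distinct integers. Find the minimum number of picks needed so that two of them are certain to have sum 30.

12

A set avoiding the sum 30 can contain at most one of each pair {x, 30−x}, plus the 6 elements whose complement lies outside the range or equal to its own complement.
The integers 15, …, 25 (11 of them) are such a set: any two sum to at least 15+16 = 31 > 30.
Any 12th integer completes one of the 5 pairs, so 12 choices force a sum of 30.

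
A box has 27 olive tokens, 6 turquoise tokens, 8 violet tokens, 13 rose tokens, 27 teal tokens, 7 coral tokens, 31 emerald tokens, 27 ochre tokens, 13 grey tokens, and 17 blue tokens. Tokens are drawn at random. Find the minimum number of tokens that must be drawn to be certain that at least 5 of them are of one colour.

Pigeonhole: the 10 colours are the holes; the tokens drawn are the pigeons.
To avoid 5 of any one colour, the worst case takes at most 4 of each colour.
That gives 4 + 4 + 4 + 4 + 4 + 4 + 4 + 4 + 4 + 4 = 40 tokens with no colour reaching 5.
The next token forces some colour to 5, so 40 + 1 = 41.

41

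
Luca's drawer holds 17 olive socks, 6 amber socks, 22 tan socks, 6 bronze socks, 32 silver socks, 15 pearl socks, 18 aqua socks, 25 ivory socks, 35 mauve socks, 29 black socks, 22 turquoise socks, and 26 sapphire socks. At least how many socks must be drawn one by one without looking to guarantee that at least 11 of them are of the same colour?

The 12 colours are the holes; the socks drawn are the pigeons.
To avoid 11 of any one colour, the worst case takes at most 10 of each colour, or every sock of a colour that has fewer than 10.
That gives 10 + 6 + 10 + 6 + 10 + 10 + 10 + 10 + 10 + 10 + 10 + 10 = 112 socks with no colour reaching 11.
The next sock forces some colour to 11, so 112 + 1 = 113.

113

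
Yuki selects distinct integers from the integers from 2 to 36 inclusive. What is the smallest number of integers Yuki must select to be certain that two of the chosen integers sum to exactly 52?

26

Group the elements by complementary pair {x, 52−x}: {16,36}, {17,35}, {18,34}, …, giving 10 two-element pairs, the single value 26 (it cannot pair with itself since the integers are distinct), and 14 integers whose partner 52−x falls outside [2,36].
Treating each of those 25 groups as a pigeonhole, one can pick one integer per group — 25 integers — with no two summing to 52.
The 26th integer lands in an occupied pair, forcing a sum of 52.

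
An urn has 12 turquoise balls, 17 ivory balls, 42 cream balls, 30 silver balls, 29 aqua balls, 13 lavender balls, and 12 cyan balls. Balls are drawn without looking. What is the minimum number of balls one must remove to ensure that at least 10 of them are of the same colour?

An adversary could hand out at most 9 balls per colour: 9 + 9 + 9 + 9 + 9 + 9 + 9 = 63 balls and still no colour has 10.
One more ball lands in a colour already at 9, so 64 draws are enough and 63 are not.

64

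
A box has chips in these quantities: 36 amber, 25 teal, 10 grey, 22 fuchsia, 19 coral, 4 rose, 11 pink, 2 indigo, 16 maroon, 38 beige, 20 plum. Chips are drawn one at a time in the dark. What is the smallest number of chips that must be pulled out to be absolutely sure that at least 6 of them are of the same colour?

52

By pigeonhole, put each drawn chip into a box by colour. The largest draw with every box below 6 takes min(count, 5) from each colour; colours with fewer than 5 contribute all they have.
Σ min(cᵢ, 5) = 5 + 5 + 5 + 5 + 5 + 4 + 5 + 2 + 5 + 5 + 5 = 51.
Draw number 51 + 1 = 52 must push one box to 6.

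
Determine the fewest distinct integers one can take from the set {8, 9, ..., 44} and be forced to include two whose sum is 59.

23

Group the elements by complementary pair {x, 59−x}: {15,44}, {16,43}, {17,42}, …, giving 15 two-element pairs and 7 integers whose partner 59−x falls outside [8,44].
Treating each of those 22 groups as a pigeonhole, one can pick one integer per group — 22 integers — with no two summing to 59.
The 23rd integer lands in an occupied pair, forcing a sum of 59.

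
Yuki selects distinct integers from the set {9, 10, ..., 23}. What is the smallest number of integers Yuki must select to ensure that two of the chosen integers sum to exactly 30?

A set avoiding the sum 30 can contain at most one of each pair {x, 30−x}, plus the 3 elements whose complement lies outside the range or equal to its own complement.
The integers 15, …, 23 (9 of them) are such a set: any two sum to at least 15+16 = 31 > 30.
By the pigeonhole principle, any 10th integer completes one of the 6 pairs, so 10 choices force a sum of 30.

10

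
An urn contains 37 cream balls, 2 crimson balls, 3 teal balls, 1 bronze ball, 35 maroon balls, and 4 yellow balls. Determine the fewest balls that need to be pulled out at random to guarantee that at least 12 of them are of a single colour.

33

Pigeonhole: put each drawn ball into a box by colour. The largest draw with every box below 12 takes min(count, 11) from each colour; colours with fewer than 11 contribute all they have.
Σ min(cᵢ, 11) = 11 + 2 + 3 + 1 + 11 + 4 = 32.
Draw number 32 + 1 = 33 must push one box to 12.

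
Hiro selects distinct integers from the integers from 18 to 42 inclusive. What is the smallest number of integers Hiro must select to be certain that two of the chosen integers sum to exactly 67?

Two chosen integers sum to 67 exactly when both halves of some pair {x, 67−x} with 25 ≤ x ≤ 67−x ≤ 42 are chosen — 9 such pairs.
The remaining 7 elements (those with no distinct partner in range) can never complete a 67-sum, so the worst case takes all of them and one from each pair: 7 + 9 = 16.
Pigeonhole: the 17th integer has to be the second member of some pair, so 16 + 1 = 17.

17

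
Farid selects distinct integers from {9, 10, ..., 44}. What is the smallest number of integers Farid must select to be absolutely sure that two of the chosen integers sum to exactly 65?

25

Two chosen integers sum to 65 exactly when both halves of some pair {x, 65−x} with 21 ≤ x ≤ 65−x ≤ 44 are chosen — 12 such pairs.
The remaining 12 elements (those with no distinct partner in range) can never complete a 65-sum, so the worst case takes all of them and one from each pair: 12 + 12 = 24.
The 25th integer has to be the second member of some pair, so 24 + 1 = 25.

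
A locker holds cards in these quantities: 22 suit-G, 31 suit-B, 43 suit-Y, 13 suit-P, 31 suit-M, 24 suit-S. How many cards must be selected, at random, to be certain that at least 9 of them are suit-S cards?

149

In the worst case for collecting suit-S cards, every non-suit-S card comes out first.
There are 22 + 31 + 43 + 13 + 31 = 140 non-suit-S cards altogether.
After those, each further card must be suit-S, so 140 + 9 = 149 draws guarantee 9 suit-S cards.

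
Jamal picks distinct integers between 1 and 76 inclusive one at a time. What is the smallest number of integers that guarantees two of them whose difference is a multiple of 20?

21

Integers whose pairwise differences are multiples of 20 are exactly those sharing a remainder mod 20. By pigeonhole, the 20 residue classes mod 20 are the pigeonholes.
With 20 integers one could put 1 in each residue class and have no class reach 2.
The 21st integer pushes some class to 2, so 20·1 + 1 = 21.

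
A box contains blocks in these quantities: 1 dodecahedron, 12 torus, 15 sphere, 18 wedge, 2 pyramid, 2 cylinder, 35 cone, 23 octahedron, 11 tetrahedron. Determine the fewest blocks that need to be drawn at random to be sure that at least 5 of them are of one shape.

Put each drawn block into a box by shape. The largest draw with every box below 5 takes min(count, 4) from each shape; shapes with fewer than 4 contribute all they have.
Σ min(cᵢ, 4) = 1 + 4 + 4 + 4 + 2 + 2 + 4 + 4 + 4 = 29.
Draw number 29 + 1 = 30 must push one box to 5.

30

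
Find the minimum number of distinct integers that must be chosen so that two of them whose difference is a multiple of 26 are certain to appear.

27

Integers whose pairwise differences are multiples of 26 are exactly those sharing a remainder mod 26. By the pigeonhole principle, the 26 residue classes mod 26 are the pigeonholes.
With 26 integers one could put 1 in each residue class and have no class reach 2.
The 27th integer pushes some class to 2, so 26·1 + 1 = 27.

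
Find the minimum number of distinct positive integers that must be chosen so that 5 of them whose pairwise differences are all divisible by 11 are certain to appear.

Integers whose pairwise differences are multiples of 11 are exactly those sharing a remainder mod 11. By the pigeonhole principle, the 11 residue classes mod 11 are the pigeonholes.
With 44 integers one could put 4 in each residue class and have no class reach 5.
The 45th integer pushes some class to 5, so 11·4 + 1 = 45.

45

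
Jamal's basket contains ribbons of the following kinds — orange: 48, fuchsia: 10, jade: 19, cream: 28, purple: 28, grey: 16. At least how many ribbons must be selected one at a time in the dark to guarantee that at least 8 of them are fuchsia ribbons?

147

In the worst case for collecting fuchsia ribbons, every non-fuchsia ribbon comes out first.
There are 48 + 19 + 28 + 28 + 16 = 139 non-fuchsia ribbons altogether.
After those, each further ribbon must be fuchsia, so 139 + 8 = 147 draws guarantee 8 fuchsia ribbons.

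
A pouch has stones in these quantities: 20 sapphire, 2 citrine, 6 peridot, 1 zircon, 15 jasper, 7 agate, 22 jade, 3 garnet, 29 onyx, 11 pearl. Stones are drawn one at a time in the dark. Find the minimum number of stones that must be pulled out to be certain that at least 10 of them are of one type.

Put each drawn stone into a box by type. The largest draw with every box below 10 takes min(count, 9) from each type; types with fewer than 9 contribute all they have.
Σ min(cᵢ, 9) = 9 + 2 + 6 + 1 + 9 + 7 + 9 + 3 + 9 + 9 = 64.
Draw number 64 + 1 = 65 must push one box to 10.

65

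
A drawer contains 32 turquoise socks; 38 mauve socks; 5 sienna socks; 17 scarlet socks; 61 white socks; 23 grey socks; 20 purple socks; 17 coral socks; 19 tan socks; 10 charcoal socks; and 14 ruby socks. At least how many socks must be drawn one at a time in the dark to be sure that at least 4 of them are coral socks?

In the worst case for collecting coral socks, every non-coral sock comes out first.
There are 32 + 38 + 5 + 17 + 61 + 23 + 20 + 19 + 10 + 14 = 239 non-coral socks altogether.
After those, each further sock must be coral, so 239 + 4 = 243 draws guarantee 4 coral socks.

243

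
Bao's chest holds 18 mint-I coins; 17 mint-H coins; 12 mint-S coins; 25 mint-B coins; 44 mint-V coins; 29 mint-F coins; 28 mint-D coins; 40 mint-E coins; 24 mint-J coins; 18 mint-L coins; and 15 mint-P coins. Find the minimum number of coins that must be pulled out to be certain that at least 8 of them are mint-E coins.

In the worst case for collecting mint-E coins, every non-mint-E coin comes out first.
There are 18 + 17 + 12 + 25 + 44 + 29 + 28 + 24 + 18 + 15 = 230 non-mint-E coins altogether.
After those, each further coin must be mint-E, so 230 + 8 = 238 draws guarantee 8 mint-E coins.

238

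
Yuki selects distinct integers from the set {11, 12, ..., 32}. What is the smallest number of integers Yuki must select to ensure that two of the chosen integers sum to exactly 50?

16

Group the elements by complementary pair {x, 50−x}: {18,32}, {19,31}, {20,30}, …, giving 7 two-element pairs, the single value 25 (it cannot pair with itself since the integers are distinct), and 7 integers whose partner 50−x falls outside [11,32].
Treating each of those 15 groups as a pigeonhole, one can pick one integer per group — 15 integers — with no two summing to 50.
The 16th integer lands in an occupied pair, forcing a sum of 50.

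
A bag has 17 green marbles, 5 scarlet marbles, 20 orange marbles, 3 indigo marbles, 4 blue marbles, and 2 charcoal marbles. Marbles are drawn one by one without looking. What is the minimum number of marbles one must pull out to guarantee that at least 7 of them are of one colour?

27

Put each drawn marble into a box by colour. The largest draw with every box below 7 takes min(count, 6) from each colour; colours with fewer than 6 contribute all they have.
Σ min(cᵢ, 6) = 6 + 5 + 6 + 3 + 4 + 2 = 26.
Draw number 26 + 1 = 27 must push one box to 7.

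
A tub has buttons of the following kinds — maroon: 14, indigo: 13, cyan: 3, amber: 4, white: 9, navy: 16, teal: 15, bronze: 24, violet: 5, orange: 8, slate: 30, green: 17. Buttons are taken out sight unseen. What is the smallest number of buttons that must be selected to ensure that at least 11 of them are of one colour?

100

Pigeonhole: put each drawn button into a box by colour. The largest draw with every box below 11 takes min(count, 10) from each colour; colours with fewer than 10 contribute all they have.
Σ min(cᵢ, 10) = 10 + 10 + 3 + 4 + 9 + 10 + 10 + 10 + 5 + 8 + 10 + 10 = 99.
Draw number 99 + 1 = 100 must push one box to 11.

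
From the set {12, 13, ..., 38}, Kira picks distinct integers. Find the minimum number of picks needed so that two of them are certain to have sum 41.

Two chosen integers sum to 41 exactly when both halves of some pair {x, 41−x} with 12 ≤ x ≤ 41−x ≤ 29 are chosen — 9 such pairs.
The remaining 9 elements (those with no distinct partner in range) can never complete a 41-sum, so the worst case takes all of them and one from each pair: 9 + 9 = 18.
Pigeonhole: the 19th integer has to be the second member of some pair, so 18 + 1 = 19.

19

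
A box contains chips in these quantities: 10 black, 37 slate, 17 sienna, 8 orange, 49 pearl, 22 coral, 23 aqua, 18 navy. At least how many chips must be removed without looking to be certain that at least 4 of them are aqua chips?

165

In the worst case for collecting aqua chips, every non-aqua chip comes out first.
There are 10 + 37 + 17 + 8 + 49 + 22 + 18 = 161 non-aqua chips altogether.
After those, each further chip must be aqua, so 161 + 4 = 165 draws guarantee 4 aqua chips.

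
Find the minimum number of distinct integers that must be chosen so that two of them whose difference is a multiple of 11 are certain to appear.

12

Integers whose pairwise differences are multiples of 11 are exactly those sharing a remainder mod 11. By pigeonhole, the 11 residue classes mod 11 are the pigeonholes.
With 11 integers one could put 1 in each residue class and have no class reach 2.
The 12th integer pushes some class to 2, so 11·1 + 1 = 12.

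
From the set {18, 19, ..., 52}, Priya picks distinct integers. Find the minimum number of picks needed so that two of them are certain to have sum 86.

27

Group the elements by complementary pair {x, 86−x}: {34,52}, {35,51}, {36,50}, …, giving 9 two-element pairs, the single value 43 (it cannot pair with itself since the integers are distinct), and 16 integers whose partner 86−x falls outside [18,52].
Pigeonhole: treating each of those 26 groups as a pigeonhole, one can pick one integer per group — 26 integers — with no two summing to 86.
The 27th integer lands in an occupied pair, forcing a sum of 86.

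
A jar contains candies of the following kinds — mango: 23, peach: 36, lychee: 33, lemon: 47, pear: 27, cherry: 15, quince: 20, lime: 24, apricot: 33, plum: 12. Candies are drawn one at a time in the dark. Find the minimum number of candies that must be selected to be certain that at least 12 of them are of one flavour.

Pigeonhole: put each drawn candy into a box by flavour. The largest draw with every box below 12 takes min(count, 11) from each flavour.
Σ min(cᵢ, 11) = 11 + 11 + 11 + 11 + 11 + 11 + 11 + 11 + 11 + 11 = 110.
Draw number 110 + 1 = 111 must push one box to 12.

111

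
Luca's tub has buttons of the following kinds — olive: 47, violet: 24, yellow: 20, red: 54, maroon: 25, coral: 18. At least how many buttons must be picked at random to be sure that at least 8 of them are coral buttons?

178

In the worst case for collecting coral buttons, every non-coral button comes out first.
There are 47 + 24 + 20 + 54 + 25 = 170 non-coral buttons altogether.
After those, each further button must be coral, so 170 + 8 = 178 draws guarantee 8 coral buttons.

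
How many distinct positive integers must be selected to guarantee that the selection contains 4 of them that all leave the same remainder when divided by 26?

79

The 26 residue classes mod 26 are the pigeonholes.
With 78 integers one could put 3 in each residue class and have no class reach 4.
The 79th integer pushes some class to 4, so 26·3 + 1 = 79.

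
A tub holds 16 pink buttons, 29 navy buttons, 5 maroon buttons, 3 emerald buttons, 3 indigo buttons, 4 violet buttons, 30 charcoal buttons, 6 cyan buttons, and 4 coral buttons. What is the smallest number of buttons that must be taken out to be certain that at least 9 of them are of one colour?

The 9 colours are the holes; the buttons drawn are the pigeons.
To avoid 9 of any one colour, the worst case takes at most 8 of each colour, or every button of a colour that has fewer than 8.
That gives 8 + 8 + 5 + 3 + 3 + 4 + 8 + 6 + 4 = 49 buttons with no colour reaching 9.
The next button forces some colour to 9, so 49 + 1 = 50.

50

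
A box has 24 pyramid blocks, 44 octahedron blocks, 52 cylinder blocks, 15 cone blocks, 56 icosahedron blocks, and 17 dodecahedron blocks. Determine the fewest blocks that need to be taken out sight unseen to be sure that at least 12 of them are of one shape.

67

An adversary could hand out at most 11 blocks per shape: 11 + 11 + 11 + 11 + 11 + 11 = 66 blocks and still no shape has 12.
By the pigeonhole principle, one more block lands in a shape already at 11, so 67 draws are enough and 66 are not.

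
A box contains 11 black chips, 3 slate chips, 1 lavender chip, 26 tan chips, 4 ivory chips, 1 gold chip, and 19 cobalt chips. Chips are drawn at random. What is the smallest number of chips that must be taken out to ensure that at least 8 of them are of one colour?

31

An adversary could hand out at most 7 chips per colour (4 colours run out sooner): 7 + 3 + 1 + 7 + 4 + 1 + 7 = 30 chips and still no colour has 8.
Pigeonhole: one more chip lands in a colour already at 7, so 31 draws are enough and 30 are not.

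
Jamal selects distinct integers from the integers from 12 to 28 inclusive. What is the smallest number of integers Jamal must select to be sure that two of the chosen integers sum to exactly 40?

Two chosen integers sum to 40 exactly when both halves of some pair {x, 40−x} with 12 ≤ x ≤ 40−x ≤ 28 are chosen — 8 such pairs.
The remaining 1 element (those with no distinct partner in range) can never complete a 40-sum, so the worst case takes all of them and one from each pair: 1 + 8 = 9.
Pigeonhole: the 10th integer has to be the second member of some pair, so 9 + 1 = 10.

10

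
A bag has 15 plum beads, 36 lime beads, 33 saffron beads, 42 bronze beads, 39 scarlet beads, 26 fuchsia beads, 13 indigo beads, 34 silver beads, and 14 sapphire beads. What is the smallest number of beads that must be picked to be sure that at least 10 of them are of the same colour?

82

Put each drawn bead into a box by colour. The largest draw with every box below 10 takes min(count, 9) from each colour.
Σ min(cᵢ, 9) = 9 + 9 + 9 + 9 + 9 + 9 + 9 + 9 + 9 = 81.
Draw number 81 + 1 = 82 must push one box to 10.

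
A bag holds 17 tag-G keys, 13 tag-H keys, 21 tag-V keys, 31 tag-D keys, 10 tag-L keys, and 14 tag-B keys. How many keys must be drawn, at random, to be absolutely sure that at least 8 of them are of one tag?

An adversary could hand out at most 7 keys per tag: 7 + 7 + 7 + 7 + 7 + 7 = 42 keys and still no tag has 8.
By pigeonhole, one more key lands in a tag already at 7, so 43 draws are enough and 42 are not.

43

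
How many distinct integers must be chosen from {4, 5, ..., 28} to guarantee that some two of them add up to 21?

19

A set avoiding the sum 21 can contain at most one of each pair {x, 21−x}, plus the 11 elements whose complement lies outside the range.
The integers 11, …, 28 (18 of them) are such a set: any two sum to at least 11+12 = 23 > 21.
By pigeonhole, any 19th integer completes one of the 7 pairs, so 19 choices force a sum of 21.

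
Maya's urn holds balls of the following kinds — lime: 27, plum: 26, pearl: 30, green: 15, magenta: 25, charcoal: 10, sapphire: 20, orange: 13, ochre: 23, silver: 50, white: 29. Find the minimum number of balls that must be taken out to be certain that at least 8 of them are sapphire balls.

In the worst case for collecting sapphire balls, every non-sapphire ball comes out first.
There are 27 + 26 + 30 + 15 + 25 + 10 + 13 + 23 + 50 + 29 = 248 non-sapphire balls altogether.
After those, each further ball must be sapphire, so 248 + 8 = 256 draws guarantee 8 sapphire balls.

256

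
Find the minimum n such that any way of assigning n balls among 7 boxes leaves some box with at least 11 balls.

71

With 70 balls one could put exactly 10 in each of the 7 boxes, and no box would reach 11.
By pigeonhole, one more ball must land in a box that already has 10, giving it 11.
So 7 × 10 + 1 = 71 balls are required.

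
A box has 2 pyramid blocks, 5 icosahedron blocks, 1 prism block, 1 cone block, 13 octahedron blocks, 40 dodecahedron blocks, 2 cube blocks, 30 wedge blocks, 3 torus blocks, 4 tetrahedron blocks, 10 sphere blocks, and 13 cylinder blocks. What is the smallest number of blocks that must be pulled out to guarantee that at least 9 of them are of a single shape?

Put each drawn block into a box by shape. The largest draw with every box below 9 takes min(count, 8) from each shape; shapes with fewer than 8 contribute all they have.
Σ min(cᵢ, 8) = 2 + 5 + 1 + 1 + 8 + 8 + 2 + 8 + 3 + 4 + 8 + 8 = 58.
Draw number 58 + 1 = 59 must push one box to 9.

59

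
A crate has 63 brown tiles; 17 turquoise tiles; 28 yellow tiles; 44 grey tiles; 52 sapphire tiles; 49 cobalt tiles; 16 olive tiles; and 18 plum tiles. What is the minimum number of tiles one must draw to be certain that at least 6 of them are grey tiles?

249

In the worst case for collecting grey tiles, every non-grey tile comes out first.
There are 63 + 17 + 28 + 52 + 49 + 16 + 18 = 243 non-grey tiles altogether.
After those, each further tile must be grey, so 243 + 6 = 249 draws guarantee 6 grey tiles.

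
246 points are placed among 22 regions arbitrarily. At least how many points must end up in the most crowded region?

12

The 22 regions are the holes and the 246 points are the pigeons.
If every region held at most 11 points, the total would be at most 22 × 11 = 242, which is less than 246.
So some region holds at least ⌈246/22⌉ = 12 points.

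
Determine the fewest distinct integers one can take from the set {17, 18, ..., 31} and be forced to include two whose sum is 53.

11

Group the elements by complementary pair {x, 53−x}: {22,31}, {23,30}, {24,29}, …, giving 5 two-element pairs and 5 integers whose partner 53−x falls outside [17,31].
By the pigeonhole principle, treating each of those 10 groups as a pigeonhole, one can pick one integer per group — 10 integers — with no two summing to 53.
The 11th integer lands in an occupied pair, forcing a sum of 53.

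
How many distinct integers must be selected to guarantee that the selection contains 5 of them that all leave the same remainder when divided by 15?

Pigeonhole: the 15 residue classes mod 15 are the pigeonholes.
With 60 integers one could put 4 in each residue class and have no class reach 5.
The 61st integer pushes some class to 5, so 15·4 + 1 = 61.

61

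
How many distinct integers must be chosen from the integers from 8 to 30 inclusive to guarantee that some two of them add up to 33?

15

Two chosen integers sum to 33 exactly when both halves of some pair {x, 33−x} with 8 ≤ x ≤ 33−x ≤ 25 are chosen — 9 such pairs.
The remaining 5 elements (those with no distinct partner in range) can never complete a 33-sum, so the worst case takes all of them and one from each pair: 5 + 9 = 14.
Pigeonhole: the 15th integer has to be the second member of some pair, so 14 + 1 = 15.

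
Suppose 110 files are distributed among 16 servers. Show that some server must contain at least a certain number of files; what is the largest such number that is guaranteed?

The 16 servers are the holes and the 110 files are the pigeons.
If every server held at most 6 files, the total would be at most 16 × 6 = 96, which is less than 110.
So some server holds at least ⌈110/16⌉ = 7 files.

7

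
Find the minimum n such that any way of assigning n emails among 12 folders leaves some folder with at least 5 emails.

With 48 emails one could put exactly 4 in each of the 12 folders, and no folder would reach 5.
Pigeonhole: one more email must land in a folder that already has 4, giving it 5.
So 12 × 4 + 1 = 49 emails are required.

49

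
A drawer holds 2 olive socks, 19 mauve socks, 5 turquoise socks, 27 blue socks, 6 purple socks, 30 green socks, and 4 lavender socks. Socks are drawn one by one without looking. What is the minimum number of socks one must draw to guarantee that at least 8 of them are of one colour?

39

An adversary could hand out at most 7 socks per colour (4 colours run out sooner): 2 + 7 + 5 + 7 + 6 + 7 + 4 = 38 socks and still no colour has 8.
By pigeonhole, one more sock lands in a colour already at 7, so 39 draws are enough and 38 are not.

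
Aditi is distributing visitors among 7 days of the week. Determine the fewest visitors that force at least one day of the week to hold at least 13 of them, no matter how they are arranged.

With 84 visitors one could put exactly 12 in each of the 7 days of the week, and no day of the week would reach 13.
One more visitor must land in a day of the week that already has 12, giving it 13.
So 7 × 12 + 1 = 85 visitors are required.

85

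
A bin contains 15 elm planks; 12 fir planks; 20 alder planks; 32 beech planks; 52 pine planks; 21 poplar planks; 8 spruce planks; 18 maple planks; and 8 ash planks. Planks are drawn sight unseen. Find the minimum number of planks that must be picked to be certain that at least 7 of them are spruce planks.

In the worst case for collecting spruce planks, every non-spruce plank comes out first.
There are 15 + 12 + 20 + 32 + 52 + 21 + 18 + 8 = 178 non-spruce planks altogether.
After those, each further plank must be spruce, so 178 + 7 = 185 draws guarantee 7 spruce planks.

185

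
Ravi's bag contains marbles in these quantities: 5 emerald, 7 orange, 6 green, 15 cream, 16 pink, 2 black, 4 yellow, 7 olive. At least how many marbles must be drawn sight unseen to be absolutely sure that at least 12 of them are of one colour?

54

The 8 colours are the holes; the marbles drawn are the pigeons.
To avoid 12 of any one colour, the worst case takes at most 11 of each colour, or every marble of a colour that has fewer than 11.
That gives 5 + 7 + 6 + 11 + 11 + 2 + 4 + 7 = 53 marbles with no colour reaching 12.
The next marble forces some colour to 12, so 53 + 1 = 54.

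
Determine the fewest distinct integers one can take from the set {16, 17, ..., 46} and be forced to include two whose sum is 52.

22

Two chosen integers sum to 52 exactly when both halves of some pair {x, 52−x} with 16 ≤ x ≤ 52−x ≤ 36 are chosen — 10 such pairs.
The remaining 11 elements (those with no distinct partner in range) can never complete a 52-sum, so the worst case takes all of them and one from each pair: 11 + 10 = 21.
The 22nd integer has to be the second member of some pair, so 21 + 1 = 22.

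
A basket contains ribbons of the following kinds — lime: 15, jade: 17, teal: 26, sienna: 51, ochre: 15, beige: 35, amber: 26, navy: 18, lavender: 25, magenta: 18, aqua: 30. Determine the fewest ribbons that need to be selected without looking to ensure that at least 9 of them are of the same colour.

Pigeonhole: put each drawn ribbon into a box by colour. The largest draw with every box below 9 takes min(count, 8) from each colour.
Σ min(cᵢ, 8) = 8 + 8 + 8 + 8 + 8 + 8 + 8 + 8 + 8 + 8 + 8 = 88.
Draw number 88 + 1 = 89 must push one box to 9.

89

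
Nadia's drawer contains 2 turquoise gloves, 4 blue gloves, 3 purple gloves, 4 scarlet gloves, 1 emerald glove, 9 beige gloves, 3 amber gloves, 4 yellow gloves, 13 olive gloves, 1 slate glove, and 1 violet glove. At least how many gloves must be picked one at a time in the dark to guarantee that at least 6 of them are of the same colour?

Pigeonhole: put each drawn glove into a box by colour. The largest draw with every box below 6 takes min(count, 5) from each colour; colours with fewer than 5 contribute all they have.
Σ min(cᵢ, 5) = 2 + 4 + 3 + 4 + 1 + 5 + 3 + 4 + 5 + 1 + 1 = 33.
Draw number 33 + 1 = 34 must push one box to 6.

34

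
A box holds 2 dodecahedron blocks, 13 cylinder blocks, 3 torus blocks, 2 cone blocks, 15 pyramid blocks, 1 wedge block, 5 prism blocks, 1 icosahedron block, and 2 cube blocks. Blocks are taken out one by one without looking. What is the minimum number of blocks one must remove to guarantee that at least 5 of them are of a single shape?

24

An adversary could hand out at most 4 blocks per shape (6 shapes run out sooner): 2 + 4 + 3 + 2 + 4 + 1 + 4 + 1 + 2 = 23 blocks and still no shape has 5.
One more block lands in a shape already at 4, so 24 draws are enough and 23 are not.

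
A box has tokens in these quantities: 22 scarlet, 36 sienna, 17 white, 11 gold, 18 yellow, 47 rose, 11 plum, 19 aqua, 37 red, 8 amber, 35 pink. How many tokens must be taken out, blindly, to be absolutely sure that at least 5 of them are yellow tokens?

In the worst case for collecting yellow tokens, every non-yellow token comes out first.
There are 22 + 36 + 17 + 11 + 47 + 11 + 19 + 37 + 8 + 35 = 243 non-yellow tokens altogether.
After those, each further token must be yellow, so 243 + 5 = 248 draws guarantee 5 yellow tokens.

248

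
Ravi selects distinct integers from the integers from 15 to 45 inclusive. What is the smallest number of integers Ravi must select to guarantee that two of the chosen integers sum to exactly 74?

Group the elements by complementary pair {x, 74−x}: {29,45}, {30,44}, {31,43}, …, giving 8 two-element pairs, the single value 37 (it cannot pair with itself since the integers are distinct), and 14 integers whose partner 74−x falls outside [15,45].
By the pigeonhole principle, treating each of those 23 groups as a pigeonhole, one can pick one integer per group — 23 integers — with no two summing to 74.
The 24th integer lands in an occupied pair, forcing a sum of 74.

24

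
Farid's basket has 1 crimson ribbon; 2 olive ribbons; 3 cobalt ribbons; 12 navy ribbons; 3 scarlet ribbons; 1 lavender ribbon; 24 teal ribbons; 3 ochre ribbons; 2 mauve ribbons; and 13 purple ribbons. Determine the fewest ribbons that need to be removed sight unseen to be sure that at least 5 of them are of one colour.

28

An adversary could hand out at most 4 ribbons per colour (7 colours run out sooner): 1 + 2 + 3 + 4 + 3 + 1 + 4 + 3 + 2 + 4 = 27 ribbons and still no colour has 5.
One more ribbon lands in a colour already at 4, so 28 draws are enough and 27 are not.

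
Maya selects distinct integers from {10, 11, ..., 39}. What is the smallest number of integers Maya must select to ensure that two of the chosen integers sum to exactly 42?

Group the elements by complementary pair {x, 42−x}: {10,32}, {11,31}, {12,30}, …, giving 11 two-element pairs; the single value 21 (it cannot pair with itself since the integers are distinct); and 7 integers whose partner 42−x falls outside [10,39].
By the pigeonhole principle, treating each of those 19 groups as a pigeonhole, one can pick one integer per group — 19 integers — with no two summing to 42.
The 20th integer lands in an occupied pair, forcing a sum of 42.

20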